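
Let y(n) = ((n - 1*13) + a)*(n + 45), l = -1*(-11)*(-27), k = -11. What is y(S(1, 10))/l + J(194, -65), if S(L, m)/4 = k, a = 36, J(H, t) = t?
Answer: -6428/99 ≈ -64.929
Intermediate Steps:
S(L, m) = -44 (S(L, m) = 4*(-11) = -44)
l = -297 (l = 11*(-27) = -297)
y(n) = (23 + n)*(45 + n) (y(n) = ((n - 1*13) + 36)*(n + 45) = ((n - 13) + 36)*(45 + n) = ((-13 + n) + 36)*(45 + n) = (23 + n)*(45 + n))
y(S(1, 10))/l + J(194, -65) = (1035 + (-44)² + 68*(-44))/(-297) - 65 = (1035 + 1936 - 2992)*(-1/297) - 65 = -21*(-1/297) - 65 = 7/99 - 65 = -6428/99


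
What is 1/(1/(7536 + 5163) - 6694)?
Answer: -12699/85007105 ≈ -0.00014939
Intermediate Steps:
1/(1/(7536 + 5163) - 6694) = 1/(1/12699 - 6694) = 1/(-85007105/12699) = -12699/85007105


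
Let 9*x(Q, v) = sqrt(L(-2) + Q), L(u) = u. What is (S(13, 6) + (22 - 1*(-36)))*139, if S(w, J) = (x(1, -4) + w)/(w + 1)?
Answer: 114675/14 + 139*I/126 ≈ 8191.1 + 1.1032*I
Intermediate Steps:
x(Q, v) = sqrt(-2 + Q)/9
S(w, J) = (w + I/9)/(1 + w) (S(w, J) = (sqrt(-2 + 1)/9 + w)/(w + 1) = (sqrt(-1)/9 + w)/(1 + w) = (I/9 + w)/(1 + w) = (w + I/9)/(1 + w))
(S(13, 6) + (22 - 1*(-36)))*139 = ((13 + I/9)/(1 + 13) + (22 - 1*(-36)))*139 = ((13 + I/9)/14 + (22 + 36))*139 = ((13 + I/9)/14 + 58)*139 = ((13/14 + I/126) + 58)*139 = (825/14 + I/126)*139 = 114675/14 + 139*I/126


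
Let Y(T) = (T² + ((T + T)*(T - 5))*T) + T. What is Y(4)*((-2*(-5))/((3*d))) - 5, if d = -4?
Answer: 5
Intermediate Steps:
Y(T) = T + T² + 2*T²*(-5 + T) (Y(T) = (T² + ((2*T)*(-5 + T))*T) + T = (T² + (2*T*(-5 + T))*T) + T = (T² + 2*T²*(-5 + T)) + T = T + T² + 2*T²*(-5 + T))
Y(4)*((-2*(-5))/((3*d))) - 5 = (4*(1 - 9*4 + 2*4²))*((-2*(-5))/((3*(-4)))) - 5 = (4*(1 - 36 + 2*16))*(10/(-12)) - 5 = (4*(1 - 36 + 32))*(10*(-1/12)) - 5 = (4*(-3))*(-⅚) - 5 = -12*(-⅚) - 5 = 10 - 5 = 5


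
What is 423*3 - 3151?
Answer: -1882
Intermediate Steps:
423*3 - 3151 = 1269 - 3151 = -1882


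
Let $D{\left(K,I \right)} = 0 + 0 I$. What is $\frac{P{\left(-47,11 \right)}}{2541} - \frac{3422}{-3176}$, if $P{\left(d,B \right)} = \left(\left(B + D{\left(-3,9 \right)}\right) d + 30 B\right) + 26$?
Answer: $\frac{584569}{576444} \approx 1.0141$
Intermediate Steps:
$D{\left(K,I \right)} = 0$ ($D{\left(K,I \right)} = 0 + 0 = 0$)
$P{\left(d,B \right)} = 26 + 30 B + B d$ ($P{\left(d,B \right)} = \left(\left(B + 0\right) d + 30 B\right) + 26 = \left(B d + 30 B\right) + 26 = \left(30 B + B d\right) + 26 = 26 + 30 B + B d$)
$\frac{P{\left(-47,11 \right)}}{2541} - \frac{3422}{-3176} = \frac{26 + 30 \cdot 11 + 11 \left(-47\right)}{2541} - \frac{3422}{-3176} = \left(26 + 330 - 517\right) \frac{1}{2541} - - \frac{1711}{1588} = \left(-161\right) \frac{1}{2541} + \frac{1711}{1588} = - \frac{23}{363} + \frac{1711}{1588} = \frac{584569}{576444}$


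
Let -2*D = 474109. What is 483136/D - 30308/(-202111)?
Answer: -180924904620/95822644099 ≈ -1.8881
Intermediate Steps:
D = -474109/2 (D = -½*474109 = -474109/2 ≈ -2.3705e+5)
483136/D - 30308/(-202111) = 483136/(-474109/2) - 30308/(-202111) = 483136*(-2/474109) - 30308*(-1/202111) = -966272/474109 + 30308/202111 = -180924904620/95822644099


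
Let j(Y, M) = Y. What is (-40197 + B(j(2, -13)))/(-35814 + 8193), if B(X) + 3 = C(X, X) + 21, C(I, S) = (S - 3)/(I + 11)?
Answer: 522328/359073 ≈ 1.4547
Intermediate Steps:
C(I, S) = (-3 + S)/(11 + I)
B(X) = 18 + (-3 + X)/(11 + X) (B(X) = -3 + ((-3 + X)/(11 + X) + 21) = -3 + (21 + (-3 + X)/(11 + X)) = 18 + (-3 + X)/(11 + X))
(-40197 + B(j(2, -13)))/(-35814 + 8193) = (-40197 + (195 + 19*2)/(11 + 2))/(-35814 + 8193) = (-40197 + (195 + 38)/13)/(-27621) = (-40197 + (1/13)*233)*(-1/27621) = (-40197 + 233/13)*(-1/27621) = -522328/13*(-1/27621) = 522328/359073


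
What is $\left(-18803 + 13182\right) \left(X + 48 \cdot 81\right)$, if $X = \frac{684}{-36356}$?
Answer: $- \frac{198634116681}{9089} \approx -2.1854 \cdot 10^{7}$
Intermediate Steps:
$X = - \frac{171}{9089}$ ($X = 684 \left(- \frac{1}{36356}\right) = - \frac{171}{9089} \approx -0.018814$)
$\left(-18803 + 13182\right) \left(X + 48 \cdot 81\right) = \left(-18803 + 13182\right) \left(- \frac{171}{9089} + 48 \cdot 81\right) = - 5621 \left(- \frac{171}{9089} + 3888\right) = \left(-5621\right) \frac{35337861}{9089} = - \frac{198634116681}{9089}$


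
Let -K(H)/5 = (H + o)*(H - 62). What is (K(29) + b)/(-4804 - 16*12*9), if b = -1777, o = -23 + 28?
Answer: -3833/6532 ≈ -0.58680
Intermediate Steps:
o = 5
K(H) = -5*(-62 + H)*(5 + H) (K(H) = -5*(H + 5)*(H - 62) = -5*(5 + H)*(-62 + H) = -5*(-62 + H)*(5 + H))
(K(29) + b)/(-4804 - 16*12*9) = ((1550 - 5*29² + 285*29) - 1777)/(-4804 - 16*12*9) = ((1550 - 5*841 + 8265) - 1777)/(-4804 - 192*9) = ((1550 - 4205 + 8265) - 1777)/(-4804 - 1728) = (5610 - 1777)/(-6532) = 3833*(-1/6532) = -3833/6532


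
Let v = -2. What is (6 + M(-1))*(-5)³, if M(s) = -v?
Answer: -1000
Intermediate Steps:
M(s) = 2 (M(s) = -1*(-2) = 2)
(6 + M(-1))*(-5)³ = (6 + 2)*(-5)³ = 8*(-125) = -1000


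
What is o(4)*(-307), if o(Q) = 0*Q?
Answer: 0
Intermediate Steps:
o(Q) = 0
o(4)*(-307) = 0*(-307) = 0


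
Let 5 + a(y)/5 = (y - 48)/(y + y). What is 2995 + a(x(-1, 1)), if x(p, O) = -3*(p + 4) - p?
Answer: 5975/2 ≈ 2987.5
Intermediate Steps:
x(p, O) = -12 - 4*p (x(p, O) = -3*(4 + p) - p = (-12 - 3*p) - p = -12 - 4*p)
a(y) = -25 + 5*(-48 + y)/(2*y) (a(y) = -25 + 5*((y - 48)/(y + y)) = -25 + 5*((-48 + y)/((2*y))) = -25 + 5*((-48 + y)*(1/(2*y))) = -25 + 5*((-48 + y)/(2*y)) = -25 + 5*(-48 + y)/(2*y))
2995 + a(x(-1, 1)) = 2995 + (-45/2 - 120/(-12 - 4*(-1))) = 2995 + (-45/2 - 120/(-12 + 4)) = 2995 + (-45/2 - 120/(-8)) = 2995 + (-45/2 - 120*(-⅛)) = 2995 + (-45/2 + 15) = 2995 - 15/2 = 5975/2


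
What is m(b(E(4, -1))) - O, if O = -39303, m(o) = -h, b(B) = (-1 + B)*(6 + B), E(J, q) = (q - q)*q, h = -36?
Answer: 39339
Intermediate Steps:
E(J, q) = 0 (E(J, q) = 0*q = 0)
m(o) = 36 (m(o) = -1*(-36) = 36)
m(b(E(4, -1))) - O = 36 - 1*(-39303) = 36 + 39303 = 39339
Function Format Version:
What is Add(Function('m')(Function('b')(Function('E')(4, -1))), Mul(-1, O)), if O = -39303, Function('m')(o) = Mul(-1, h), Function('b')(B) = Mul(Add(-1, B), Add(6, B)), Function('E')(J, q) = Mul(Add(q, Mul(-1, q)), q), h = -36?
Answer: 39339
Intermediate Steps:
Function('E')(J, q) = 0 (Function('E')(J, q) = Mul(0, q) = 0)
Function('m')(o) = 36 (Function('m')(o) = Mul(-1, -36) = 36)
Add(Function('m')(Function('b')(Function('E')(4, -1))), Mul(-1, O)) = Add(36, Mul(-1, -39303)) = Add(36, 39303) = 39339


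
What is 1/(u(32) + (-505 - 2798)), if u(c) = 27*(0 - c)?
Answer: -1/4167 ≈ -0.00023998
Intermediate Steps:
u(c) = -27*c (u(c) = 27*(-c) = -27*c)
1/(u(32) + (-505 - 2798)) = 1/(-27*32 + (-505 - 2798)) = 1/(-864 - 3303) = 1/(-4167) = -1/4167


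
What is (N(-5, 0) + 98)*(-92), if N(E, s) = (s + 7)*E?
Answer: -5796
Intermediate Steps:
N(E, s) = E*(7 + s) (N(E, s) = (7 + s)*E = E*(7 + s))
(N(-5, 0) + 98)*(-92) = (-5*(7 + 0) + 98)*(-92) = (-5*7 + 98)*(-92) = (-35 + 98)*(-92) = 63*(-92) = -5796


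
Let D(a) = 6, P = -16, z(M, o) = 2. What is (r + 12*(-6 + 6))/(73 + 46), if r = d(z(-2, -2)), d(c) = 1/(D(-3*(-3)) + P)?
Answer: -1/1190 ≈ -0.00084034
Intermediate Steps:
d(c) = -⅒ (d(c) = 1/(6 - 16) = 1/(-10) = -⅒)
r = -⅒ ≈ -0.10000
(r + 12*(-6 + 6))/(73 + 46) = (-⅒ + 12*(-6 + 6))/(73 + 46) = (-⅒ + 12*0)/119 = (-⅒ + 0)*(1/119) = -⅒*1/119 = -1/1190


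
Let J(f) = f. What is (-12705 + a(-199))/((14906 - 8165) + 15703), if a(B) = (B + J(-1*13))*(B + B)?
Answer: 71671/22444 ≈ 3.1933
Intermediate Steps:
a(B) = 2*B*(-13 + B) (a(B) = (B - 1*13)*(B + B) = (B - 13)*(2*B) = (-13 + B)*(2*B) = 2*B*(-13 + B))
(-12705 + a(-199))/((14906 - 8165) + 15703) = (-12705 + 2*(-199)*(-13 - 199))/((14906 - 8165) + 15703) = (-12705 + 2*(-199)*(-212))/(6741 + 15703) = (-12705 + 84376)/22444 = 71671*(1/22444) = 71671/22444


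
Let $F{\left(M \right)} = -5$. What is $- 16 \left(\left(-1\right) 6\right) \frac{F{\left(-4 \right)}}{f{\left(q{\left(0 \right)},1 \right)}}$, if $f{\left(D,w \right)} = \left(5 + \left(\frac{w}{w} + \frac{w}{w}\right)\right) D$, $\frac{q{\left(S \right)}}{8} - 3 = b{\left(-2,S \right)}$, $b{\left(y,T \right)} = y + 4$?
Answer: $- \frac{12}{7} \approx -1.7143$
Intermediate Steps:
$b{\left(y,T \right)} = 4 + y$
$q{\left(S \right)} = 40$ ($q{\left(S \right)} = 24 + 8 \left(4 - 2\right) = 24 + 8 \cdot 2 = 24 + 16 = 40$)
$f{\left(D,w \right)} = 7 D$ ($f{\left(D,w \right)} = \left(5 + \left(1 + 1\right)\right) D = \left(5 + 2\right) D = 7 D$)
$- 16 \left(\left(-1\right) 6\right) \frac{F{\left(-4 \right)}}{f{\left(q{\left(0 \right)},1 \right)}} = - 16 \left(\left(-1\right) 6\right) \left(- \frac{5}{7 \cdot 40}\right) = \left(-16\right) \left(-6\right) \left(- \frac{5}{280}\right) = 96 \left(\left(-5\right) \frac{1}{280}\right) = 96 \left(- \frac{1}{56}\right) = - \frac{12}{7}$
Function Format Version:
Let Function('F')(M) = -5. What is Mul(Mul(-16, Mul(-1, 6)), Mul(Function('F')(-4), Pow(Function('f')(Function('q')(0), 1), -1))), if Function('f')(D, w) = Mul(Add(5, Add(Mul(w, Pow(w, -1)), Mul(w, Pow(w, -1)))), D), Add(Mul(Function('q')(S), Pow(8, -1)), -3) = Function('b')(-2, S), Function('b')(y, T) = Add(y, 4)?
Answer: Rational(-12, 7) ≈ -1.7143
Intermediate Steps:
Function('b')(y, T) = Add(4, y)
Function('q')(S) = 40 (Function('q')(S) = Add(24, Mul(8, Add(4, -2))) = Add(24, Mul(8, 2)) = Add(24, 16) = 40)
Function('f')(D, w) = Mul(7, D) (Function('f')(D, w) = Mul(Add(5, Add(1, 1)), D) = Mul(Add(5, 2), D) = Mul(7, D))
Mul(Mul(-16, Mul(-1, 6)), Mul(Function('F')(-4), Pow(Function('f')(Function('q')(0), 1), -1))) = Mul(Mul(-16, Mul(-1, 6)), Mul(-5, Pow(Mul(7, 40), -1))) = Mul(Mul(-16, -6), Mul(-5, Pow(280, -1))) = Mul(96, Mul(-5, Rational(1, 280))) = Mul(96, Rational(-1, 56)) = Rational(-12, 7)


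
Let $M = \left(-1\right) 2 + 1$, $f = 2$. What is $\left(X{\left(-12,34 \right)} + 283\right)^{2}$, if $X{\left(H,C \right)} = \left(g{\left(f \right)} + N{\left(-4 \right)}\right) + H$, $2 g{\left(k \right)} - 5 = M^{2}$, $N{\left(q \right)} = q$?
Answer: $72900$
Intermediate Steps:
$M = -1$ ($M = -2 + 1 = -1$)
$g{\left(k \right)} = 3$ ($g{\left(k \right)} = \frac{5}{2} + \frac{\left(-1\right)^{2}}{2} = \frac{5}{2} + \frac{1}{2} \cdot 1 = \frac{5}{2} + \frac{1}{2} = 3$)
$X{\left(H,C \right)} = -1 + H$ ($X{\left(H,C \right)} = \left(3 - 4\right) + H = -1 + H$)
$\left(X{\left(-12,34 \right)} + 283\right)^{2} = \left(\left(-1 - 12\right) + 283\right)^{2} = \left(-13 + 283\right)^{2} = 270^{2} = 72900$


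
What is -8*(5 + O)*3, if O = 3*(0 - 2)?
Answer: 24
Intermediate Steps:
O = -6 (O = 3*(-2) = -6)
-8*(5 + O)*3 = -8*(5 - 6)*3 = -(-8)*3 = -8*(-1)*3 = 8*3 = 24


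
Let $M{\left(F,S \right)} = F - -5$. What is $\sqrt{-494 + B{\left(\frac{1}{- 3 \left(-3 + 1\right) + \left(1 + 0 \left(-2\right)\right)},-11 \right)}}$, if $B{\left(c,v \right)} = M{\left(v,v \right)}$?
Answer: $10 i \sqrt{5} \approx 22.361 i$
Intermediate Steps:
$M{\left(F,S \right)} = 5 + F$ ($M{\left(F,S \right)} = F + 5 = 5 + F$)
$B{\left(c,v \right)} = 5 + v$
$\sqrt{-494 + B{\left(\frac{1}{- 3 \left(-3 + 1\right) + \left(1 + 0 \left(-2\right)\right)},-11 \right)}} = \sqrt{-494 + \left(5 - 11\right)} = \sqrt{-494 - 6} = \sqrt{-500} = 10 i \sqrt{5}$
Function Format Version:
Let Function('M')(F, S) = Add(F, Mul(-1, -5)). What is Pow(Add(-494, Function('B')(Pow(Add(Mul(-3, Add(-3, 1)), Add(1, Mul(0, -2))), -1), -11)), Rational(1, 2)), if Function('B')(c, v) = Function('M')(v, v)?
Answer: Mul(10, I, Pow(5, Rational(1, 2))) ≈ Mul(22.361, I)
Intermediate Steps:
Function('M')(F, S) = Add(5, F) (Function('M')(F, S) = Add(F, 5) = Add(5, F))
Function('B')(c, v) = Add(5, v)
Pow(Add(-494, Function('B')(Pow(Add(Mul(-3, Add(-3, 1)), Add(1, Mul(0, -2))), -1), -11)), Rational(1, 2)) = Pow(Add(-494, Add(5, -11)), Rational(1, 2)) = Pow(Add(-494, -6), Rational(1, 2)) = Pow(-500, Rational(1, 2)) = Mul(10, I, Pow(5, Rational(1, 2)))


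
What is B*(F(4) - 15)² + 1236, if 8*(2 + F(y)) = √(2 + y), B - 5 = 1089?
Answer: 5080073/16 - 9299*√6/2 ≈ 3.0612e+5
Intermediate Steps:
B = 1094 (B = 5 + 1089 = 1094)
F(y) = -2 + √(2 + y)/8
B*(F(4) - 15)² + 1236 = 1094*((-2 + √(2 + 4)/8) - 15)² + 1236 = 1094*((-2 + √6/8) - 15)² + 1236 = 1094*(-17 + √6/8)² + 1236 = 1236 + 1094*(-17 + √6/8)²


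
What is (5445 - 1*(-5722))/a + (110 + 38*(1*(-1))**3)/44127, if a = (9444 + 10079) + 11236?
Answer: 54997873/150811377 ≈ 0.36468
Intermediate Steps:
a = 30759 (a = 19523 + 11236 = 30759)
(5445 - 1*(-5722))/a + (110 + 38*(1*(-1))**3)/44127 = (5445 - 1*(-5722))/30759 + (110 + 38*(1*(-1))**3)/44127 = (5445 + 5722)*(1/30759) + (110 + 38*(-1)**3)*(1/44127) = 11167*(1/30759) + (110 + 38*(-1))*(1/44127) = 11167/30759 + (110 - 38)*(1/44127) = 11167/30759 + 72*(1/44127) = 11167/30759 + 8/4903 = 54997873/150811377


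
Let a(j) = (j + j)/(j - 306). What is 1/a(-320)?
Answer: 313/320 ≈ 0.97812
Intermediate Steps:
a(j) = 2*j/(-306 + j) (a(j) = (2*j)/(-306 + j) = 2*j/(-306 + j))
1/a(-320) = 1/(2*(-320)/(-306 - 320)) = 1/(2*(-320)/(-626)) = 1/(2*(-320)*(-1/626)) = 1/(320/313) = 313/320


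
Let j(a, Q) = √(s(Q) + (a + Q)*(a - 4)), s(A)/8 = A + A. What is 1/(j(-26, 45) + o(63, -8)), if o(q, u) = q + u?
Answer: 11/575 - √6/575 ≈ 0.014870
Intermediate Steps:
s(A) = 16*A (s(A) = 8*(A + A) = 8*(2*A) = 16*A)
j(a, Q) = √(16*Q + (-4 + a)*(Q + a)) (j(a, Q) = √(16*Q + (a + Q)*(a - 4)) = √(16*Q + (Q + a)*(-4 + a)) = √(16*Q + (-4 + a)*(Q + a)))
1/(j(-26, 45) + o(63, -8)) = 1/(√((-26)² - 4*(-26) + 12*45 + 45*(-26)) + (63 - 8)) = 1/(√(676 + 104 + 540 - 1170) + 55) = 1/(√150 + 55) = 1/(5*√6 + 55) = 1/(55 + 5*√6)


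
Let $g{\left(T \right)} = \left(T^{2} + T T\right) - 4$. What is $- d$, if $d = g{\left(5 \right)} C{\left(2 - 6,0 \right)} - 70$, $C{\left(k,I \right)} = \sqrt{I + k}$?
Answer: $70 - 92 i \approx 70.0 - 92.0 i$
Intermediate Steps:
$g{\left(T \right)} = -4 + 2 T^{2}$ ($g{\left(T \right)} = \left(T^{2} + T^{2}\right) - 4 = 2 T^{2} - 4 = -4 + 2 T^{2}$)
$d = -70 + 92 i$ ($d = \left(-4 + 2 \cdot 5^{2}\right) \sqrt{0 + \left(2 - 6\right)} - 70 = \left(-4 + 2 \cdot 25\right) \sqrt{0 + \left(2 - 6\right)} - 70 = \left(-4 + 50\right) \sqrt{0 - 4} - 70 = 46 \sqrt{-4} - 70 = 46 \cdot 2 i - 70 = 92 i - 70 = -70 + 92 i \approx -70.0 + 92.0 i$)
$- d = - (-70 + 92 i) = 70 - 92 i$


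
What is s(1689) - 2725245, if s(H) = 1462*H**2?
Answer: 4167952857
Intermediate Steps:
s(1689) - 2725245 = 1462*1689**2 - 2725245 = 1462*2852721 - 2725245 = 4170678102 - 2725245 = 4167952857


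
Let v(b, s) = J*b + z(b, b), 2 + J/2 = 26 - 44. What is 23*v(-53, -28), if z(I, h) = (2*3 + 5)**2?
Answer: 51543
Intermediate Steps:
z(I, h) = 121 (z(I, h) = (6 + 5)**2 = 11**2 = 121)
J = -40 (J = -4 + 2*(26 - 44) = -4 + 2*(-18) = -4 - 36 = -40)
v(b, s) = 121 - 40*b (v(b, s) = -40*b + 121 = 121 - 40*b)
23*v(-53, -28) = 23*(121 - 40*(-53)) = 23*(121 + 2120) = 23*2241 = 51543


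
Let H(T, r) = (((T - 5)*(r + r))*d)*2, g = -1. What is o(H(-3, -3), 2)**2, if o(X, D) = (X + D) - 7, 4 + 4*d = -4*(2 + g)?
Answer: 38809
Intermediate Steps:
d = -2 (d = -1 + (-4*(2 - 1))/4 = -1 + (-4*1)/4 = -1 + (1/4)*(-4) = -1 - 1 = -2)
H(T, r) = -8*r*(-5 + T) (H(T, r) = (((T - 5)*(r + r))*(-2))*2 = (((-5 + T)*(2*r))*(-2))*2 = ((2*r*(-5 + T))*(-2))*2 = -4*r*(-5 + T)*2 = -8*r*(-5 + T))
o(X, D) = -7 + D + X (o(X, D) = (D + X) - 7 = -7 + D + X)
o(H(-3, -3), 2)**2 = (-7 + 2 + 8*(-3)*(5 - 1*(-3)))**2 = (-7 + 2 + 8*(-3)*(5 + 3))**2 = (-7 + 2 + 8*(-3)*8)**2 = (-7 + 2 - 192)**2 = (-197)**2 = 38809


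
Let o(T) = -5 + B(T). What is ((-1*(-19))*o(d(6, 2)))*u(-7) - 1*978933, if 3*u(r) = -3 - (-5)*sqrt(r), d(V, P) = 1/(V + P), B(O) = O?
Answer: -7830723/8 - 1235*I*sqrt(7)/8 ≈ -9.7884e+5 - 408.44*I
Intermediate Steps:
d(V, P) = 1/(P + V)
u(r) = -1 + 5*sqrt(r)/3 (u(r) = (-3 - (-5)*sqrt(r))/3 = (-3 + 5*sqrt(r))/3 = -1 + 5*sqrt(r)/3)
o(T) = -5 + T
((-1*(-19))*o(d(6, 2)))*u(-7) - 1*978933 = ((-1*(-19))*(-5 + 1/(2 + 6)))*(-1 + 5*sqrt(-7)/3) - 1*978933 = (19*(-5 + 1/8))*(-1 + 5*(I*sqrt(7))/3) - 978933 = (19*(-5 + 1/8))*(-1 + 5*I*sqrt(7)/3) - 978933 = (19*(-39/8))*(-1 + 5*I*sqrt(7)/3) - 978933 = -741*(-1 + 5*I*sqrt(7)/3)/8 - 978933 = (741/8 - 1235*I*sqrt(7)/8) - 978933 = -7830723/8 - 1235*I*sqrt(7)/8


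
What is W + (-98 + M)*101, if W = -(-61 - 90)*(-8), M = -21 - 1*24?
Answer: -15651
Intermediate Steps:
M = -45 (M = -21 - 24 = -45)
W = -1208 (W = -(-151)*(-8) = -1*1208 = -1208)
W + (-98 + M)*101 = -1208 + (-98 - 45)*101 = -1208 - 143*101 = -1208 - 14443 = -15651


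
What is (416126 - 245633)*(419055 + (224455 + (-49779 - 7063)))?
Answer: 100022787324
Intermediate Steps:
(416126 - 245633)*(419055 + (224455 + (-49779 - 7063))) = 170493*(419055 + (224455 - 56842)) = 170493*(419055 + 167613) = 170493*586668 = 100022787324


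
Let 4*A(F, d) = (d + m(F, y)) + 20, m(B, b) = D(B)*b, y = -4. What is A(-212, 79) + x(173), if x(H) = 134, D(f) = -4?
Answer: 651/4 ≈ 162.75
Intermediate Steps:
m(B, b) = -4*b
A(F, d) = 9 + d/4 (A(F, d) = ((d - 4*(-4)) + 20)/4 = ((d + 16) + 20)/4 = ((16 + d) + 20)/4 = (36 + d)/4 = 9 + d/4)
A(-212, 79) + x(173) = (9 + (¼)*79) + 134 = (9 + 79/4) + 134 = 115/4 + 134 = 651/4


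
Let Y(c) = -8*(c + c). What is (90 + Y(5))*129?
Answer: 1290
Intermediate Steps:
Y(c) = -16*c
(90 + Y(5))*129 = (90 - 16*5)*129 = (90 - 80)*129 = 10*129 = 1290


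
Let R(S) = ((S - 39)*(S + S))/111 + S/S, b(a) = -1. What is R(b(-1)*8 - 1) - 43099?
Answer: -1594338/37 ≈ -43090.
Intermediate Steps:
R(S) = 1 + 2*S*(-39 + S)/111 (R(S) = ((-39 + S)*(2*S))*(1/111) + 1 = (2*S*(-39 + S))*(1/111) + 1 = 2*S*(-39 + S)/111 + 1 = 1 + 2*S*(-39 + S)/111)
R(b(-1)*8 - 1) - 43099 = (1 - 26*(-1*8 - 1)/37 + 2*(-1*8 - 1)**2/111) - 43099 = (1 - 26*(-8 - 1)/37 + 2*(-8 - 1)**2/111) - 43099 = (1 - 26/37*(-9) + (2/111)*(-9)**2) - 43099 = (1 + 234/37 + (2/111)*81) - 43099 = (1 + 234/37 + 54/37) - 43099 = 325/37 - 43099 = -1594338/37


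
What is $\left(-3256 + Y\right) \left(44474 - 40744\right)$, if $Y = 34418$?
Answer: $116234260$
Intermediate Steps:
$\left(-3256 + Y\right) \left(44474 - 40744\right) = \left(-3256 + 34418\right) \left(44474 - 40744\right) = 31162 \cdot 3730 = 116234260$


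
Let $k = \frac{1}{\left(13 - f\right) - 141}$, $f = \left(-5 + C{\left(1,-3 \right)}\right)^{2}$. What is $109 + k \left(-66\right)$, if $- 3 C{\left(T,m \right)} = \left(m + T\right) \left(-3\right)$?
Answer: $\frac{6453}{59} \approx 109.37$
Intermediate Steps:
$C{\left(T,m \right)} = T + m$ ($C{\left(T,m \right)} = - \frac{\left(m + T\right) \left(-3\right)}{3} = - \frac{\left(T + m\right) \left(-3\right)}{3} = - \frac{- 3 T - 3 m}{3} = T + m$)
$f = 49$ ($f = \left(-5 + \left(1 - 3\right)\right)^{2} = \left(-5 - 2\right)^{2} = \left(-7\right)^{2} = 49$)
$k = - \frac{1}{177}$ ($k = \frac{1}{\left(13 - 49\right) - 141} = \frac{1}{-36 - 141} = \frac{1}{-177} = - \frac{1}{177} \approx -0.0056497$)
$109 + k \left(-66\right) = 109 - - \frac{22}{59} = 109 + \frac{22}{59} = \frac{6453}{59}$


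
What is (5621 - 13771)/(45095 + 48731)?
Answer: -4075/46913 ≈ -0.086863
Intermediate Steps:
(5621 - 13771)/(45095 + 48731) = -8150/93826 = -8150*1/93826 = -4075/46913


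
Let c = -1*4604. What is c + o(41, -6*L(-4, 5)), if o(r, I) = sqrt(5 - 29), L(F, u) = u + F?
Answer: -4604 + 2*I*sqrt(6) ≈ -4604.0 + 4.899*I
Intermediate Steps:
L(F, u) = F + u
c = -4604
o(r, I) = 2*I*sqrt(6) (o(r, I) = sqrt(-24) = 2*I*sqrt(6))
c + o(41, -6*L(-4, 5)) = -4604 + 2*I*sqrt(6)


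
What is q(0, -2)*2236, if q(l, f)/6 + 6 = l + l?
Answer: -80496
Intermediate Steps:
q(l, f) = -36 + 12*l (q(l, f) = -36 + 6*(l + l) = -36 + 6*(2*l) = -36 + 12*l)
q(0, -2)*2236 = (-36 + 12*0)*2236 = (-36 + 0)*2236 = -36*2236 = -80496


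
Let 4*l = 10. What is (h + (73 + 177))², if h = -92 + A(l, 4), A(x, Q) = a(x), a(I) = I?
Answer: 103041/4 ≈ 25760.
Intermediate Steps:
l = 5/2 (l = (¼)*10 = 5/2 ≈ 2.5000)
A(x, Q) = x
h = -179/2 (h = -92 + 5/2 = -179/2 ≈ -89.500)
(h + (73 + 177))² = (-179/2 + (73 + 177))² = (-179/2 + 250)² = (321/2)² = 103041/4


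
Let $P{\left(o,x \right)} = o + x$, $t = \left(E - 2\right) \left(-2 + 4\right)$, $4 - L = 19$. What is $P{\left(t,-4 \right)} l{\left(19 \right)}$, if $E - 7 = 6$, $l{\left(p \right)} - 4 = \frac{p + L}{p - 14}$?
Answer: $\frac{432}{5} \approx 86.4$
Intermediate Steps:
$L = -15$ ($L = 4 - 19 = -15$)
$l{\left(p \right)} = 4 + \frac{-15 + p}{-14 + p}$ ($l{\left(p \right)} = 4 + \frac{p - 15}{p - 14} = 4 + \frac{-15 + p}{-14 + p}$)
$E = 13$ ($E = 7 + 6 = 13$)
$t = 22$ ($t = \left(13 - 2\right) \left(-2 + 4\right) = 11 \cdot 2 = 22$)
$P{\left(t,-4 \right)} l{\left(19 \right)} = \left(22 - 4\right) \frac{-71 + 5 \cdot 19}{-14 + 19} = 18 \frac{-71 + 95}{5} = 18 \cdot \frac{1}{5} \cdot 24 = 18 \cdot \frac{24}{5} = \frac{432}{5}$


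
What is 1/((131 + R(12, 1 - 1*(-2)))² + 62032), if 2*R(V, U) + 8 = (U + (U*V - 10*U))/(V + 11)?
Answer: 2116/165493913 ≈ 1.2786e-5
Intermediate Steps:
R(V, U) = -4 + (-9*U + U*V)/(2*(11 + V)) (R(V, U) = -4 + ((U + (U*V - 10*U))/(V + 11))/2 = -4 + ((U + (-10*U + U*V))/(11 + V))/2 = -4 + ((-9*U + U*V)/(11 + V))/2 = -4 + (-9*U + U*V)/(2*(11 + V)))
1/((131 + R(12, 1 - 1*(-2)))² + 62032) = 1/((131 + (-88 - 9*(1 - 1*(-2)) - 8*12 + (1 - 1*(-2))*12)/(2*(11 + 12)))² + 62032) = 1/((131 + (½)*(-88 - 9*(1 + 2) - 96 + (1 + 2)*12)/23)² + 62032) = 1/((131 + (½)*(1/23)*(-88 - 9*3 - 96 + 3*12))² + 62032) = 1/((131 + (½)*(1/23)*(-88 - 27 - 96 + 36))² + 62032) = 1/((131 + (½)*(1/23)*(-175))² + 62032) = 1/((131 - 175/46)² + 62032) = 1/((5851/46)² + 62032) = 1/(34234201/2116 + 62032) = 1/(165493913/2116) = 2116/165493913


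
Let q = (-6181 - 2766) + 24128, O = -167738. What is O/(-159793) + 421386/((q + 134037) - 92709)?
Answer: 76813239740/9029742637 ≈ 8.5067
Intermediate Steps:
q = 15181 (q = -8947 + 24128 = 15181)
O/(-159793) + 421386/((q + 134037) - 92709) = -167738/(-159793) + 421386/((15181 + 134037) - 92709) = -167738*(-1/159793) + 421386/(149218 - 92709) = 167738/159793 + 421386/56509 = 76813239740/9029742637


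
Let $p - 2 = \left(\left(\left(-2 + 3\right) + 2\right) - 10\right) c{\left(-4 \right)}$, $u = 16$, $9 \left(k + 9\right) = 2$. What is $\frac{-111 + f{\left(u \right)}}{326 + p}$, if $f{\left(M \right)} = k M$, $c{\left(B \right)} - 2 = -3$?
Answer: $- \frac{2263}{3015} \approx -0.75058$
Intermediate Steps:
$k = - \frac{79}{9}$ ($k = -9 + \frac{1}{9} \cdot 2 = -9 + \frac{2}{9} = - \frac{79}{9} \approx -8.7778$)
$c{\left(B \right)} = -1$ ($c{\left(B \right)} = 2 - 3 = -1$)
$f{\left(M \right)} = - \frac{79 M}{9}$
$p = 9$ ($p = 2 + \left(\left(\left(-2 + 3\right) + 2\right) - 10\right) \left(-1\right) = 2 + \left(\left(1 + 2\right) - 10\right) \left(-1\right) = 2 + \left(3 - 10\right) \left(-1\right) = 2 - -7 = 2 + 7 = 9$)
$\frac{-111 + f{\left(u \right)}}{326 + p} = \frac{-111 - \frac{1264}{9}}{326 + 9} = \frac{-111 - \frac{1264}{9}}{335} = \left(- \frac{2263}{9}\right) \frac{1}{335} = - \frac{2263}{3015}$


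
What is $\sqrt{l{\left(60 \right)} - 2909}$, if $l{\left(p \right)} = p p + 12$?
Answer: $\sqrt{703} \approx 26.514$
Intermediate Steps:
$l{\left(p \right)} = 12 + p^{2}$ ($l{\left(p \right)} = p^{2} + 12 = 12 + p^{2}$)
$\sqrt{l{\left(60 \right)} - 2909} = \sqrt{\left(12 + 60^{2}\right) - 2909} = \sqrt{\left(12 + 3600\right) - 2909} = \sqrt{3612 - 2909} = \sqrt{703}$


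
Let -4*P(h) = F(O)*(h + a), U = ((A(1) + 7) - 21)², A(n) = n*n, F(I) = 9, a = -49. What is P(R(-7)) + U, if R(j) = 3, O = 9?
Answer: 545/2 ≈ 272.50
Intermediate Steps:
A(n) = n²
U = 169 (U = ((1² + 7) - 21)² = ((1 + 7) - 21)² = (8 - 21)² = (-13)² = 169)
P(h) = 441/4 - 9*h/4 (P(h) = -9*(h - 49)/4 = -9*(-49 + h)/4 = -(-441 + 9*h)/4 = 441/4 - 9*h/4)
P(R(-7)) + U = (441/4 - 9/4*3) + 169 = (441/4 - 27/4) + 169 = 207/2 + 169 = 545/2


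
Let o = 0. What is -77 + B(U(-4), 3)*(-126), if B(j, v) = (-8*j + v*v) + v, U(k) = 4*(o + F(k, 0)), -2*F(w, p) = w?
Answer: 6475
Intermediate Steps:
F(w, p) = -w/2
U(k) = -2*k (U(k) = 4*(0 - k/2) = 4*(-k/2) = -2*k)
B(j, v) = v + v**2 - 8*j (B(j, v) = (-8*j + v**2) + v = (v**2 - 8*j) + v = v + v**2 - 8*j)
-77 + B(U(-4), 3)*(-126) = -77 + (3 + 3**2 - (-16)*(-4))*(-126) = -77 + (3 + 9 - 8*8)*(-126) = -77 + (3 + 9 - 64)*(-126) = -77 - 52*(-126) = -77 + 6552 = 6475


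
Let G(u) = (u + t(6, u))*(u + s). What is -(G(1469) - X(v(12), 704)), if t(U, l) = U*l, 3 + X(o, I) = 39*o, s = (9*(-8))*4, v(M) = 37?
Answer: -12142783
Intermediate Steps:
s = -288 (s = -72*4 = -288)
X(o, I) = -3 + 39*o
G(u) = 7*u*(-288 + u) (G(u) = (u + 6*u)*(u - 288) = (7*u)*(-288 + u) = 7*u*(-288 + u))
-(G(1469) - X(v(12), 704)) = -(7*1469*(-288 + 1469) - (-3 + 39*37)) = -(7*1469*1181 - (-3 + 1443)) = -(12144223 - 1*1440) = -(12144223 - 1440) = -1*12142783 = -12142783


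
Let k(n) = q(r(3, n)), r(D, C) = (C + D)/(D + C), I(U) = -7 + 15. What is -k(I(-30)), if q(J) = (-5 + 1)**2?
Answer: -16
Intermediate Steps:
I(U) = 8
r(D, C) = 1 (r(D, C) = (C + D)/(C + D) = 1)
q(J) = 16 (q(J) = (-4)**2 = 16)
k(n) = 16
-k(I(-30)) = -1*16 = -16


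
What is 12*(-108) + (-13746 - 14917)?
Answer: -29959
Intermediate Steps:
12*(-108) + (-13746 - 14917) = -1296 - 28663 = -29959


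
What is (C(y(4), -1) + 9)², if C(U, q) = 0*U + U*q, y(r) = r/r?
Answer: 64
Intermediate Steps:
y(r) = 1
C(U, q) = U*q (C(U, q) = 0 + U*q = U*q)
(C(y(4), -1) + 9)² = (1*(-1) + 9)² = (-1 + 9)² = 8² = 64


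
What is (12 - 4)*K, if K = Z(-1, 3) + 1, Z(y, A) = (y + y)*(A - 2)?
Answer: -8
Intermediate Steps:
Z(y, A) = 2*y*(-2 + A) (Z(y, A) = (2*y)*(-2 + A) = 2*y*(-2 + A))
K = -1 (K = 2*(-1)*(-2 + 3) + 1 = 2*(-1)*1 + 1 = -2 + 1 = -1)
(12 - 4)*K = (12 - 4)*(-1) = 8*(-1) = -8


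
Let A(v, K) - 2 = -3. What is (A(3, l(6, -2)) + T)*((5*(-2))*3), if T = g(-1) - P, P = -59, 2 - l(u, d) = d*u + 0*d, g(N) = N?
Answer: -1710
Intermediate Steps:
l(u, d) = 2 - d*u (l(u, d) = 2 - (d*u + 0*d) = 2 - (d*u + 0) = 2 - d*u)
A(v, K) = -1 (A(v, K) = 2 - 3 = -1)
T = 58 (T = -1 - 1*(-59) = -1 + 59 = 58)
(A(3, l(6, -2)) + T)*((5*(-2))*3) = (-1 + 58)*((5*(-2))*3) = 57*(-10*3) = 57*(-30) = -1710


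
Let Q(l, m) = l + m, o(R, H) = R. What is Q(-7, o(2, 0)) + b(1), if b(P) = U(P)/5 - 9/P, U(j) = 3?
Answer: -67/5 ≈ -13.400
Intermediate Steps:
b(P) = 3/5 - 9/P
Q(-7, o(2, 0)) + b(1) = (-7 + 2) + (3/5 - 9/1) = -5 + (3/5 - 9*1) = -5 + (3/5 - 9) = -5 - 42/5 = -67/5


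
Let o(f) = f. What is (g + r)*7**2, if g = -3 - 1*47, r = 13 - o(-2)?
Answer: -1715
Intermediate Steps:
r = 15 (r = 13 - 1*(-2) = 13 + 2 = 15)
g = -50 (g = -3 - 47 = -50)
(g + r)*7**2 = (-50 + 15)*7**2 = -35*49 = -1715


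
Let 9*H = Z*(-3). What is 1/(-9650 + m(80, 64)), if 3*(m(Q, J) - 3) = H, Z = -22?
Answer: -9/86801 ≈ -0.00010369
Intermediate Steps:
H = 22/3 (H = (-22*(-3))/9 = (1/9)*66 = 22/3 ≈ 7.3333)
m(Q, J) = 49/9 (m(Q, J) = 3 + (1/3)*(22/3) = 3 + 22/9 = 49/9)
1/(-9650 + m(80, 64)) = 1/(-9650 + 49/9) = 1/(-86801/9) = -9/86801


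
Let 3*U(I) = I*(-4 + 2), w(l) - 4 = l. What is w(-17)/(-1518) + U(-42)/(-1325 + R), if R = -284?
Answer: -21587/2442462 ≈ -0.0088382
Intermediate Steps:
w(l) = 4 + l
U(I) = -2*I/3 (U(I) = (I*(-4 + 2))/3 = (I*(-2))/3 = (-2*I)/3 = -2*I/3)
w(-17)/(-1518) + U(-42)/(-1325 + R) = (4 - 17)/(-1518) + (-2/3*(-42))/(-1325 - 284) = -13*(-1/1518) + 28/(-1609) = 13/1518 + 28*(-1/1609) = 13/1518 - 28/1609 = -21587/2442462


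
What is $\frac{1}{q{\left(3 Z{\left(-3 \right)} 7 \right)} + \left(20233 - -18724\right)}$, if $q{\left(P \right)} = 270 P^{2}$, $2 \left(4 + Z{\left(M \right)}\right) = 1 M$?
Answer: $\frac{2}{7281649} \approx 2.7466 \cdot 10^{-7}$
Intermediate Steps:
$Z{\left(M \right)} = -4 + \frac{M}{2}$ ($Z{\left(M \right)} = -4 + \frac{1 M}{2} = -4 + \frac{M}{2}$)
$\frac{1}{q{\left(3 Z{\left(-3 \right)} 7 \right)} + \left(20233 - -18724\right)} = \frac{1}{270 \left(3 \left(-4 + \frac{1}{2} \left(-3\right)\right) 7\right)^{2} + \left(20233 - -18724\right)} = \frac{1}{270 \left(3 \left(-4 - \frac{3}{2}\right) 7\right)^{2} + \left(20233 + 18724\right)} = \frac{1}{270 \left(3 \left(- \frac{11}{2}\right) 7\right)^{2} + 38957} = \frac{1}{270 \left(\left(- \frac{33}{2}\right) 7\right)^{2} + 38957} = \frac{1}{270 \left(- \frac{231}{2}\right)^{2} + 38957} = \frac{1}{270 \cdot \frac{53361}{4} + 38957} = \frac{1}{\frac{7203735}{2} + 38957} = \frac{1}{\frac{7281649}{2}} = \frac{2}{7281649}$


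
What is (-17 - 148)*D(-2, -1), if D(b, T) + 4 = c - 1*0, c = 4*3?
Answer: -1320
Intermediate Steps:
c = 12
D(b, T) = 8 (D(b, T) = -4 + (12 - 1*0) = -4 + (12 + 0) = -4 + 12 = 8)
(-17 - 148)*D(-2, -1) = (-17 - 148)*8 = -165*8 = -1320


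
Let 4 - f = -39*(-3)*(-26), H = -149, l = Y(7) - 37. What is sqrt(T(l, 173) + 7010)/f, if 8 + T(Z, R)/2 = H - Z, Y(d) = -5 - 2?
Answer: 4*sqrt(106)/1523 ≈ 0.027040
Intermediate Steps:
Y(d) = -7
l = -44 (l = -7 - 37 = -44)
T(Z, R) = -314 - 2*Z (T(Z, R) = -16 + 2*(-149 - Z) = -16 + (-298 - 2*Z) = -314 - 2*Z)
f = 3046 (f = 4 - (-39*(-3))*(-26) = 4 - 117*(-26) = 4 - 1*(-3042) = 4 + 3042 = 3046)
sqrt(T(l, 173) + 7010)/f = sqrt((-314 - 2*(-44)) + 7010)/3046 = sqrt((-314 + 88) + 7010)*(1/3046) = sqrt(-226 + 7010)*(1/3046) = sqrt(6784)*(1/3046) = (8*sqrt(106))*(1/3046) = 4*sqrt(106)/1523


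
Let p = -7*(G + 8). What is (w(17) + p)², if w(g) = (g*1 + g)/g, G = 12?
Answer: 19044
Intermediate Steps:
w(g) = 2 (w(g) = (g + g)/g = (2*g)/g = 2)
p = -140 (p = -7*(12 + 8) = -7*20 = -140)
(w(17) + p)² = (2 - 140)² = (-138)² = 19044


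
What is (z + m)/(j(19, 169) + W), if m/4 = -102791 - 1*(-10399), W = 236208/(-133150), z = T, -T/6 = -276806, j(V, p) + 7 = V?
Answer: 21491541775/170199 ≈ 1.2627e+5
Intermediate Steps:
j(V, p) = -7 + V
T = 1660836 (T = -6*(-276806) = 1660836)
z = 1660836
W = -118104/66575 (W = 236208*(-1/133150) = -118104/66575 ≈ -1.7740)
m = -369568 (m = 4*(-102791 - 1*(-10399)) = 4*(-102791 + 10399) = 4*(-92392) = -369568)
(z + m)/(j(19, 169) + W) = (1660836 - 369568)/((-7 + 19) - 118104/66575) = 1291268/(12 - 118104/66575) = 1291268/(680796/66575) = 1291268*(66575/680796) = 21491541775/170199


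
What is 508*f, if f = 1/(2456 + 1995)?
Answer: 508/4451 ≈ 0.11413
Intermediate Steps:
f = 1/4451 ≈ 0.00022467
508*f = 508*(1/4451) = 508/4451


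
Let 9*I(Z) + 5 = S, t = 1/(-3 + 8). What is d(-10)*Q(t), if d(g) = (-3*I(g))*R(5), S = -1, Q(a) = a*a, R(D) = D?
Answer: ⅖ ≈ 0.40000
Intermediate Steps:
t = ⅕ (t = 1/5 = ⅕ ≈ 0.20000)
Q(a) = a²
I(Z) = -⅔ (I(Z) = -5/9 + (⅑)*(-1) = -5/9 - ⅑ = -⅔)
d(g) = 10 (d(g) = -3*(-⅔)*5 = 2*5 = 10)
d(-10)*Q(t) = 10*(⅕)² = 10*(1/25) = ⅖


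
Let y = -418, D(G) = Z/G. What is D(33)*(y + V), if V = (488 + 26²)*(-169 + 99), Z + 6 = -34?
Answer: 3275920/33 ≈ 99270.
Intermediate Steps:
Z = -40 (Z = -6 - 34 = -40)
D(G) = -40/G
V = -81480 (V = (488 + 676)*(-70) = 1164*(-70) = -81480)
D(33)*(y + V) = (-40/33)*(-418 - 81480) = -40*1/33*(-81898) = -40/33*(-81898) = 3275920/33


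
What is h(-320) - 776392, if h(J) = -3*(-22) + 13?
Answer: -776313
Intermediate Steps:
h(J) = 79 (h(J) = 66 + 13 = 79)
h(-320) - 776392 = 79 - 776392 = -776313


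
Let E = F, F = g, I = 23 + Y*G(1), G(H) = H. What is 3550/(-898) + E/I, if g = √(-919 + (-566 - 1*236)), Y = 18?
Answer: -1775/449 + I*√1721/41 ≈ -3.9532 + 1.0118*I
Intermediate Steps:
g = I*√1721 (g = √(-919 + (-566 - 236)) = √(-919 - 802) = √(-1721) = I*√1721 ≈ 41.485*I)
I = 41 (I = 23 + 18*1 = 23 + 18 = 41)
F = I*√1721 ≈ 41.485*I
E = I*√1721 ≈ 41.485*I
3550/(-898) + E/I = 3550/(-898) + (I*√1721)/41 = 3550*(-1/898) + (I*√1721)*(1/41) = -1775/449 + I*√1721/41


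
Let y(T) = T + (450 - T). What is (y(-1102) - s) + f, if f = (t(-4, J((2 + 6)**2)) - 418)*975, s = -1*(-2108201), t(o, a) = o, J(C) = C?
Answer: -2519201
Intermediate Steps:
y(T) = 450
s = 2108201
f = -411450 (f = (-4 - 418)*975 = -422*975 = -411450)
(y(-1102) - s) + f = (450 - 1*2108201) - 411450 = (450 - 2108201) - 411450 = -2107751 - 411450 = -2519201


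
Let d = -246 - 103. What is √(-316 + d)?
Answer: I*√665 ≈ 25.788*I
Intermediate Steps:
d = -349
√(-316 + d) = √(-316 - 349) = √(-665) = I*√665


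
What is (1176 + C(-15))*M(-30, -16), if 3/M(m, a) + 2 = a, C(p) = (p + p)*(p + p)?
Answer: -346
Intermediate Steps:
C(p) = 4*p² (C(p) = (2*p)*(2*p) = 4*p²)
M(m, a) = 3/(-2 + a)
(1176 + C(-15))*M(-30, -16) = (1176 + 4*(-15)²)*(3/(-2 - 16)) = (1176 + 4*225)*(3/(-18)) = (1176 + 900)*(3*(-1/18)) = 2076*(-⅙) = -346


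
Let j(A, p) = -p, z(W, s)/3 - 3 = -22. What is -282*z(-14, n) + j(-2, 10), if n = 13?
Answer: 16064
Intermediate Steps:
z(W, s) = -57 (z(W, s) = 9 + 3*(-22) = 9 - 66 = -57)
-282*z(-14, n) + j(-2, 10) = -282*(-57) - 1*10 = 16074 - 10 = 16064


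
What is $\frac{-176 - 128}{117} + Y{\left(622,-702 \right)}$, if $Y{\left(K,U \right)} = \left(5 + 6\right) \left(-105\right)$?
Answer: $- \frac{135439}{117} \approx -1157.6$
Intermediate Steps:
$Y{\left(K,U \right)} = -1155$ ($Y{\left(K,U \right)} = 11 \left(-105\right) = -1155$)
$\frac{-176 - 128}{117} + Y{\left(622,-702 \right)} = \frac{-176 - 128}{117} - 1155 = \frac{1}{117} \left(-304\right) - 1155 = - \frac{304}{117} - 1155 = - \frac{135439}{117}$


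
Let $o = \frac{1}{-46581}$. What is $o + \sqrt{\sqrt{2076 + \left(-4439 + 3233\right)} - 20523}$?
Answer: $- \frac{1}{46581} + i \sqrt{20523 - \sqrt{870}} \approx -2.1468 \cdot 10^{-5} + 143.16 i$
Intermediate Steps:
$o = - \frac{1}{46581} \approx -2.1468 \cdot 10^{-5}$
$o + \sqrt{\sqrt{2076 + \left(-4439 + 3233\right)} - 20523} = - \frac{1}{46581} + \sqrt{\sqrt{2076 + \left(-4439 + 3233\right)} - 20523} = - \frac{1}{46581} + \sqrt{\sqrt{2076 - 1206} - 20523} = - \frac{1}{46581} + \sqrt{\sqrt{870} - 20523} = - \frac{1}{46581} + \sqrt{-20523 + \sqrt{870}}$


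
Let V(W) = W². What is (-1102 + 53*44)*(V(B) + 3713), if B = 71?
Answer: 10767420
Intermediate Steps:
(-1102 + 53*44)*(V(B) + 3713) = (-1102 + 53*44)*(71² + 3713) = (-1102 + 2332)*(5041 + 3713) = 1230*8754 = 10767420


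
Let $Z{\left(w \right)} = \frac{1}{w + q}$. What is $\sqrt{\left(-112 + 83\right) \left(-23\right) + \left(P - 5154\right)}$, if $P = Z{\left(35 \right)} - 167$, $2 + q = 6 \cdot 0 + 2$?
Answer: $\frac{i \sqrt{5701115}}{35} \approx 68.22 i$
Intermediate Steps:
$q = 0$ ($q = -2 + \left(6 \cdot 0 + 2\right) = -2 + \left(0 + 2\right) = -2 + 2 = 0$)
$Z{\left(w \right)} = \frac{1}{w}$ ($Z{\left(w \right)} = \frac{1}{w + 0} = \frac{1}{w}$)
$P = - \frac{5844}{35}$ ($P = \frac{1}{35} - 167 = - \frac{5844}{35} \approx -166.97$)
$\sqrt{\left(-112 + 83\right) \left(-23\right) + \left(P - 5154\right)} = \sqrt{\left(-112 + 83\right) \left(-23\right) - \frac{186234}{35}} = \sqrt{\left(-29\right) \left(-23\right) - \frac{186234}{35}} = \sqrt{667 - \frac{186234}{35}} = \sqrt{- \frac{162889}{35}} = \frac{i \sqrt{5701115}}{35}$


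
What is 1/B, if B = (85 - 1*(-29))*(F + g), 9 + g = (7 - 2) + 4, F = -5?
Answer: -1/570 ≈ -0.0017544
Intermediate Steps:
g = 0 (g = -9 + ((7 - 2) + 4) = -9 + (5 + 4) = -9 + 9 = 0)
B = -570 (B = (85 - 1*(-29))*(-5 + 0) = (85 + 29)*(-5) = 114*(-5) = -570)
1/B = 1/(-570) = -1/570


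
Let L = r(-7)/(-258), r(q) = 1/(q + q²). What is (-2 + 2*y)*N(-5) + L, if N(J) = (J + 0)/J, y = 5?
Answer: 86687/10836 ≈ 7.9999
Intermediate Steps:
N(J) = 1 (N(J) = J/J = 1)
L = -1/10836 (L = (1/((-7)*(1 - 7)))/(-258) = -⅐/(-6)*(-1/258) = -⅐*(-⅙)*(-1/258) = (1/42)*(-1/258) = -1/10836 ≈ -9.2285e-5)
(-2 + 2*y)*N(-5) + L = (-2 + 2*5)*1 - 1/10836 = (-2 + 10)*1 - 1/10836 = 8*1 - 1/10836 = 8 - 1/10836 = 86687/10836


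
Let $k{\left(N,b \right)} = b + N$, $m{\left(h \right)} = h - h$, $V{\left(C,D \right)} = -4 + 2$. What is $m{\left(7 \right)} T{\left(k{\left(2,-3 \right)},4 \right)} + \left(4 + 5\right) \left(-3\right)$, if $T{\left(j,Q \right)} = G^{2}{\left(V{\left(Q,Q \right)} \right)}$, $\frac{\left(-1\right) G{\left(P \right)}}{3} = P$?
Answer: $-27$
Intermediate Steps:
$V{\left(C,D \right)} = -2$
$m{\left(h \right)} = 0$
$G{\left(P \right)} = - 3 P$
$k{\left(N,b \right)} = N + b$
$T{\left(j,Q \right)} = 36$ ($T{\left(j,Q \right)} = \left(\left(-3\right) \left(-2\right)\right)^{2} = 6^{2} = 36$)
$m{\left(7 \right)} T{\left(k{\left(2,-3 \right)},4 \right)} + \left(4 + 5\right) \left(-3\right) = 0 \cdot 36 + \left(4 + 5\right) \left(-3\right) = 0 + 9 \left(-3\right) = 0 - 27 = -27$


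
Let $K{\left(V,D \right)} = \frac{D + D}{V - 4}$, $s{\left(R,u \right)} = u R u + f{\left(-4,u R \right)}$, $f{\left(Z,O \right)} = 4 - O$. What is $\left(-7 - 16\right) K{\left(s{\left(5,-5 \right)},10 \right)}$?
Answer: $- \frac{46}{15} \approx -3.0667$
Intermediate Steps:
$s{\left(R,u \right)} = 4 + R u^{2} - R u$ ($s{\left(R,u \right)} = u R u - \left(-4 + u R\right) = R u u - \left(-4 + R u\right) = R u^{2} - \left(-4 + R u\right) = 4 + R u^{2} - R u$)
$K{\left(V,D \right)} = \frac{2 D}{-4 + V}$
$\left(-7 - 16\right) K{\left(s{\left(5,-5 \right)},10 \right)} = \left(-7 - 16\right) 2 \cdot 10 \frac{1}{-4 + \left(4 + 5 \left(-5\right)^{2} - 5 \left(-5\right)\right)} = - 23 \cdot 2 \cdot 10 \frac{1}{-4 + \left(4 + 5 \cdot 25 + 25\right)} = - 23 \cdot 2 \cdot 10 \frac{1}{-4 + \left(4 + 125 + 25\right)} = - 23 \cdot 2 \cdot 10 \frac{1}{-4 + 154} = - 23 \cdot 2 \cdot 10 \cdot \frac{1}{150} = \left(-23\right) \frac{2}{15} = - \frac{46}{15}$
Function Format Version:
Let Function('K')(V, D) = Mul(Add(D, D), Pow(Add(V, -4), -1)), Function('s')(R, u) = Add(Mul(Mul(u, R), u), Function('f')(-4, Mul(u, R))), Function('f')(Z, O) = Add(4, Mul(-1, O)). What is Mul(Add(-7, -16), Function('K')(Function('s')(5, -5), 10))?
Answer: Rational(-46, 15) ≈ -3.0667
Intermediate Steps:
Function('s')(R, u) = Add(4, Mul(R, Pow(u, 2)), Mul(-1, R, u)) (Function('s')(R, u) = Add(Mul(Mul(u, R), u), Add(4, Mul(-1, Mul(u, R)))) = Add(Mul(Mul(R, u), u), Add(4, Mul(-1, Mul(R, u)))) = Add(Mul(R, Pow(u, 2)), Add(4, Mul(-1, R, u))) = Add(4, Mul(R, Pow(u, 2)), Mul(-1, R, u)))
Function('K')(V, D) = Mul(2, D, Pow(Add(-4, V), -1)) (Function('K')(V, D) = Mul(Mul(2, D), Pow(Add(-4, V), -1)) = Mul(2, D, Pow(Add(-4, V), -1)))
Mul(Add(-7, -16), Function('K')(Function('s')(5, -5), 10)) = Mul(Add(-7, -16), Mul(2, 10, Pow(Add(-4, Add(4, Mul(5, Pow(-5, 2)), Mul(-1, 5, -5))), -1))) = Mul(-23, Mul(2, 10, Pow(Add(-4, Add(4, Mul(5, 25), 25)), -1))) = Mul(-23, Mul(2, 10, Pow(Add(-4, Add(4, 125, 25)), -1))) = Mul(-23, Mul(2, 10, Pow(Add(-4, 154), -1))) = Mul(-23, Mul(2, 10, Pow(150, -1))) = Mul(-23, Mul(2, 10, Rational(1, 150))) = Mul(-23, Rational(2, 15)) = Rational(-46, 15)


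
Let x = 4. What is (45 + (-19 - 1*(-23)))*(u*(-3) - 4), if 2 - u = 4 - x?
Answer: -490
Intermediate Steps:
u = 2 (u = 2 - (4 - 1*4) = 2 - (4 - 4) = 2 - 1*0 = 2 + 0 = 2)
(45 + (-19 - 1*(-23)))*(u*(-3) - 4) = (45 + (-19 - 1*(-23)))*(2*(-3) - 4) = (45 + (-19 + 23))*(-6 - 4) = (45 + 4)*(-10) = 49*(-10) = -490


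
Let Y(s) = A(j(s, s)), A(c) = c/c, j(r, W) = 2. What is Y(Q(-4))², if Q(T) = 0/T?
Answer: 1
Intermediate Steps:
Q(T) = 0
A(c) = 1
Y(s) = 1
Y(Q(-4))² = 1² = 1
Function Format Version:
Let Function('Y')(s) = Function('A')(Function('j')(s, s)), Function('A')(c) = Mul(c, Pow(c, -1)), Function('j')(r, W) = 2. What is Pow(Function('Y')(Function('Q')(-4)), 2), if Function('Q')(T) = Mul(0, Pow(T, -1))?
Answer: 1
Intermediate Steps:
Function('Q')(T) = 0
Function('A')(c) = 1
Function('Y')(s) = 1
Pow(Function('Y')(Function('Q')(-4)), 2) = Pow(1, 2) = 1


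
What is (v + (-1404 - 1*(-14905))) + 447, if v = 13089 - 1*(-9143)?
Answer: 36180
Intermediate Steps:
v = 22232 (v = 13089 + 9143 = 22232)
(v + (-1404 - 1*(-14905))) + 447 = (22232 + (-1404 - 1*(-14905))) + 447 = (22232 + (-1404 + 14905)) + 447 = (22232 + 13501) + 447 = 35733 + 447 = 36180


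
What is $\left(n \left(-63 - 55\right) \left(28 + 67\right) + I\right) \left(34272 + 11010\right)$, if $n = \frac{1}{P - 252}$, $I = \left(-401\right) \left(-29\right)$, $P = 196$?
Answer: $\frac{7499084097}{14} \approx 5.3565 \cdot 10^{8}$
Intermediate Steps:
$I = 11629$
$n = - \frac{1}{56}$ ($n = \frac{1}{196 - 252} = \frac{1}{-56} = - \frac{1}{56} \approx -0.017857$)
$\left(n \left(-63 - 55\right) \left(28 + 67\right) + I\right) \left(34272 + 11010\right) = \left(- \frac{\left(-63 - 55\right) \left(28 + 67\right)}{56} + 11629\right) \left(34272 + 11010\right) = \left(- \frac{\left(-118\right) 95}{56} + 11629\right) 45282 = \left(\left(- \frac{1}{56}\right) \left(-11210\right) + 11629\right) 45282 = \left(\frac{5605}{28} + 11629\right) 45282 = \frac{331217}{28} \cdot 45282 = \frac{7499084097}{14}$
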